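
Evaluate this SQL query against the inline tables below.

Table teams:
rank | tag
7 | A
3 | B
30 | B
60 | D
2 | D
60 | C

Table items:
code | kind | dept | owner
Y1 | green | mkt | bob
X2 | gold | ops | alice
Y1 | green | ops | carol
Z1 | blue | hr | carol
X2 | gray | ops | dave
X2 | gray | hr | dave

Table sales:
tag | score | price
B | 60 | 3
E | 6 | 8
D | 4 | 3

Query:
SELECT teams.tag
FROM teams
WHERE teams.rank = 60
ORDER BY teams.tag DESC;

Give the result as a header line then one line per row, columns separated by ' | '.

== RESULT ==
teams.tag
D
C

Derivation:
After WHERE (2 rows):
teams.rank | teams.tag
60 | D
60 | C
After SELECT (2 rows):
teams.tag
D
C
After ORDER BY (2 rows):
teams.tag
D
C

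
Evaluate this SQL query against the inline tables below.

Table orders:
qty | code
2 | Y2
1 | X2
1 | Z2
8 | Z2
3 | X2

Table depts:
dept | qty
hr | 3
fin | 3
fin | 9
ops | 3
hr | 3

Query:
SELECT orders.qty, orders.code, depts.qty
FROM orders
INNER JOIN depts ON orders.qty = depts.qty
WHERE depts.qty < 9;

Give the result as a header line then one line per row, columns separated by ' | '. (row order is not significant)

After JOIN depts (4 rows):
orders.qty | orders.code | depts.dept | depts.qty
3 | X2 | hr | 3
3 | X2 | fin | 3
3 | X2 | ops | 3
3 | X2 | hr | 3
After WHERE (4 rows):
orders.qty | orders.code | depts.dept | depts.qty
3 | X2 | hr | 3
3 | X2 | fin | 3
3 | X2 | ops | 3
3 | X2 | hr | 3
After SELECT (4 rows):
orders.qty | orders.code | depts.qty
3 | X2 | 3
3 | X2 | 3
3 | X2 | 3
3 | X2 | 3

== RESULT ==
orders.qty | orders.code | depts.qty
3 | X2 | 3
3 | X2 | 3
3 | X2 | 3
3 | X2 | 3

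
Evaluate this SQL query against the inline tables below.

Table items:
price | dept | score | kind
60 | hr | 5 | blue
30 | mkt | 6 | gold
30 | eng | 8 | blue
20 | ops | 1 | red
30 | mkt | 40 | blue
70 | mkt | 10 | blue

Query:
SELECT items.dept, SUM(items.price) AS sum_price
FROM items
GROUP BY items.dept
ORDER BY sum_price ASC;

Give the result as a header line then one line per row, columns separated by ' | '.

== RESULT ==
items.dept | sum_price
ops | 20
eng | 30
hr | 60
mkt | 130

Derivation:
After GROUP BY (4 rows):
items.dept | sum_price
hr | 60
mkt | 130
eng | 30
ops | 20
After ORDER BY (4 rows):
items.dept | sum_price
ops | 20
eng | 30
hr | 60
mkt | 130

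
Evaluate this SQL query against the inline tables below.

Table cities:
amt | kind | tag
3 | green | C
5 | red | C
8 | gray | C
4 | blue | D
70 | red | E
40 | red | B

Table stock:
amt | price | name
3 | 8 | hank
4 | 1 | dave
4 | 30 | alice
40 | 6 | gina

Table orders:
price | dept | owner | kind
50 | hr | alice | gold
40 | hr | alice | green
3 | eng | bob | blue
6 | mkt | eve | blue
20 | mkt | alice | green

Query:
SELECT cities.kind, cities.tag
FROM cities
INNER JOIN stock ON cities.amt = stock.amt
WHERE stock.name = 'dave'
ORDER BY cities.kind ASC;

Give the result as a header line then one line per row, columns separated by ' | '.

== RESULT ==
cities.kind | cities.tag
blue | D

Derivation:
After JOIN stock (4 rows):
cities.amt | cities.kind | cities.tag | stock.amt | stock.price | stock.name
3 | green | C | 3 | 8 | hank
4 | blue | D | 4 | 1 | dave
4 | blue | D | 4 | 30 | alice
40 | red | B | 40 | 6 | gina
After WHERE (1 rows):
cities.amt | cities.kind | cities.tag | stock.amt | stock.price | stock.name
4 | blue | D | 4 | 1 | dave
After SELECT (1 rows):
cities.kind | cities.tag
blue | D
After ORDER BY (1 rows):
cities.kind | cities.tag
blue | D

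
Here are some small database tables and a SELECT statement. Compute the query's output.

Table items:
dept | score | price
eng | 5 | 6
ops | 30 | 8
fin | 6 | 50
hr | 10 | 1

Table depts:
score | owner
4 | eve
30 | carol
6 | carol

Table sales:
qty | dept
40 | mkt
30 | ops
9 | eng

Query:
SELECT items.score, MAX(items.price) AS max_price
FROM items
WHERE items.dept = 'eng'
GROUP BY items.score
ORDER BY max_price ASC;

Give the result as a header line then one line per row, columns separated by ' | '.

After WHERE (1 rows):
items.dept | items.score | items.price
eng | 5 | 6
After GROUP BY (1 rows):
items.score | max_price
5 | 6
After ORDER BY (1 rows):
items.score | max_price
5 | 6

== RESULT ==
items.score | max_price
5 | 6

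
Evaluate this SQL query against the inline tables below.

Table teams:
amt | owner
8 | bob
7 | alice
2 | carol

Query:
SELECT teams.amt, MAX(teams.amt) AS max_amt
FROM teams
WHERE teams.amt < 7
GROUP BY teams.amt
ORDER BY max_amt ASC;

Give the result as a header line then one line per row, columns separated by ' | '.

== RESULT ==
teams.amt | max_amt
2 | 2

Derivation:
After WHERE (1 rows):
teams.amt | teams.owner
2 | carol
After GROUP BY (1 rows):
teams.amt | max_amt
2 | 2
After ORDER BY (1 rows):
teams.amt | max_amt
2 | 2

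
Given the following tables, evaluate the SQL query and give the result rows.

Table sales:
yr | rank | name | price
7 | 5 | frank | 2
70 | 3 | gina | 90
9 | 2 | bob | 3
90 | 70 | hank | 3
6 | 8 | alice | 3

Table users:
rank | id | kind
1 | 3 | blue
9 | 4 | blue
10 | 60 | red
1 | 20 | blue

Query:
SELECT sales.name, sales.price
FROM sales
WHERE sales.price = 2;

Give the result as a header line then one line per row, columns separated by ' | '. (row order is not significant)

== RESULT ==
sales.name | sales.price
frank | 2

Derivation:
After WHERE (1 rows):
sales.yr | sales.rank | sales.name | sales.price
7 | 5 | frank | 2
After SELECT (1 rows):
sales.name | sales.price
frank | 2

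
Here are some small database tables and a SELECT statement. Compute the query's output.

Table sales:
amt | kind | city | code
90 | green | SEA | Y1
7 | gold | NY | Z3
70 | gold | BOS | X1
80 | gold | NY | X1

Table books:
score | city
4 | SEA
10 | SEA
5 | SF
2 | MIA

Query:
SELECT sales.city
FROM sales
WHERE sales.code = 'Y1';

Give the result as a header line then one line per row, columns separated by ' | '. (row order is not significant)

== RESULT ==
sales.city
SEA

Derivation:
After WHERE (1 rows):
sales.amt | sales.kind | sales.city | sales.code
90 | green | SEA | Y1
After SELECT (1 rows):
sales.city
SEA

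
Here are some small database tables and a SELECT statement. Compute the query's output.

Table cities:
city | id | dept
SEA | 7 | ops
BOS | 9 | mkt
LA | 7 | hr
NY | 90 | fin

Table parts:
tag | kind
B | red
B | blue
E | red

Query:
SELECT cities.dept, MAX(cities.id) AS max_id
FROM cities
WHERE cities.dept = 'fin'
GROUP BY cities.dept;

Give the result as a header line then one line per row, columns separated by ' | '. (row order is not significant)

After WHERE (1 rows):
cities.city | cities.id | cities.dept
NY | 90 | fin
After GROUP BY (1 rows):
cities.dept | max_id
fin | 90

== RESULT ==
cities.dept | max_id
fin | 90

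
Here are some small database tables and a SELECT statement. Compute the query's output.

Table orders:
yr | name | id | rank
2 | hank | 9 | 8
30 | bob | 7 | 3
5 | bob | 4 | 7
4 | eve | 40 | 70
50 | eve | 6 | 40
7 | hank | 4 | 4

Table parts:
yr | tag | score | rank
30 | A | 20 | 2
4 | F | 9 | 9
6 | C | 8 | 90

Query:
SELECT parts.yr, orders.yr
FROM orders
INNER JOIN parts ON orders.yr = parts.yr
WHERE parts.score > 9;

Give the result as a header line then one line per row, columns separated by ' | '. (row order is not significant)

== RESULT ==
parts.yr | orders.yr
30 | 30

Derivation:
After JOIN parts (2 rows):
orders.yr | orders.name | orders.id | orders.rank | parts.yr | parts.tag | parts.score | parts.rank
30 | bob | 7 | 3 | 30 | A | 20 | 2
4 | eve | 40 | 70 | 4 | F | 9 | 9
After WHERE (1 rows):
orders.yr | orders.name | orders.id | orders.rank | parts.yr | parts.tag | parts.score | parts.rank
30 | bob | 7 | 3 | 30 | A | 20 | 2
After SELECT (1 rows):
parts.yr | orders.yr
30 | 30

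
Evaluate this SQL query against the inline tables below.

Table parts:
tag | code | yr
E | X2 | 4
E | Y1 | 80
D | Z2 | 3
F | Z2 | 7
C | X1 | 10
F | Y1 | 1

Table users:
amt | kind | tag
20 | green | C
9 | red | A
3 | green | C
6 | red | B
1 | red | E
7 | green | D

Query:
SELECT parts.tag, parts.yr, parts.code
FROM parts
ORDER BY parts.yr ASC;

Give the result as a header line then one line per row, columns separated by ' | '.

After SELECT (6 rows):
parts.tag | parts.yr | parts.code
E | 4 | X2
E | 80 | Y1
D | 3 | Z2
F | 7 | Z2
C | 10 | X1
F | 1 | Y1
After ORDER BY (6 rows):
parts.tag | parts.yr | parts.code
F | 1 | Y1
D | 3 | Z2
E | 4 | X2
F | 7 | Z2
C | 10 | X1
E | 80 | Y1

== RESULT ==
parts.tag | parts.yr | parts.code
F | 1 | Y1
D | 3 | Z2
E | 4 | X2
F | 7 | Z2
C | 10 | X1
E | 80 | Y1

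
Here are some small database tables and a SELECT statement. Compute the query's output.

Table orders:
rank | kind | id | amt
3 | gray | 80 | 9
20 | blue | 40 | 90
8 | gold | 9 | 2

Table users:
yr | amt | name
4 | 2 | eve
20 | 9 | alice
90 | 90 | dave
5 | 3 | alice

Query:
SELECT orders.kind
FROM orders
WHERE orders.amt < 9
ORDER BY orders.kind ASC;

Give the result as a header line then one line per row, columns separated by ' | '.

== RESULT ==
orders.kind
gold

Derivation:
After WHERE (1 rows):
orders.rank | orders.kind | orders.id | orders.amt
8 | gold | 9 | 2
After SELECT (1 rows):
orders.kind
gold
After ORDER BY (1 rows):
orders.kind
gold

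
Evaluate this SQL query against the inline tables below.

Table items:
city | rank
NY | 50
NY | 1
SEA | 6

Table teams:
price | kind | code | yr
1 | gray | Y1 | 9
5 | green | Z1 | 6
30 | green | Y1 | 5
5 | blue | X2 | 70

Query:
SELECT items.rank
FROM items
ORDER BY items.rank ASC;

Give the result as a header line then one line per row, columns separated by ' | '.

== RESULT ==
items.rank
1
6
50

Derivation:
After SELECT (3 rows):
items.rank
50
1
6
After ORDER BY (3 rows):
items.rank
1
6
50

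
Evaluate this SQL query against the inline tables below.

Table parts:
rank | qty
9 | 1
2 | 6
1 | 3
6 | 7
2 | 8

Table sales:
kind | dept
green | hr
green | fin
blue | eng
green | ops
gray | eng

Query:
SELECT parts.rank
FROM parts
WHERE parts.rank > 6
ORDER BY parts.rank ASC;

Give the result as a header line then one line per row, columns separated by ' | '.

== RESULT ==
parts.rank
9

Derivation:
After WHERE (1 rows):
parts.rank | parts.qty
9 | 1
After SELECT (1 rows):
parts.rank
9
After ORDER BY (1 rows):
parts.rank
9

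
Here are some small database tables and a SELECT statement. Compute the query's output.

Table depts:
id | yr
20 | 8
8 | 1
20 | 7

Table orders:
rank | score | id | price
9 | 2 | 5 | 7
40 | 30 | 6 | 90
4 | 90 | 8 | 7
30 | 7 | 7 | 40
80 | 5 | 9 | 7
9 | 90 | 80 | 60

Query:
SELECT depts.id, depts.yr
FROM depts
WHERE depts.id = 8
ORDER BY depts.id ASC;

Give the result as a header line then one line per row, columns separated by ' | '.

== RESULT ==
depts.id | depts.yr
8 | 1

Derivation:
After WHERE (1 rows):
depts.id | depts.yr
8 | 1
After SELECT (1 rows):
depts.id | depts.yr
8 | 1
After ORDER BY (1 rows):
depts.id | depts.yr
8 | 1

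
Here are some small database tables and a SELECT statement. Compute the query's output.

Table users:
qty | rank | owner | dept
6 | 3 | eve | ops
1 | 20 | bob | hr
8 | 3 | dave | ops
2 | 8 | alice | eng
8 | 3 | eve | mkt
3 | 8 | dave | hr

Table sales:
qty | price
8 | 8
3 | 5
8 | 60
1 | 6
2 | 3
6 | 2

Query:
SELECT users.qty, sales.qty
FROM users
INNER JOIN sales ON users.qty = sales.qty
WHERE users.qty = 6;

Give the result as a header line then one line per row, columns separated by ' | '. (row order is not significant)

After JOIN sales (8 rows):
users.qty | users.rank | users.owner | users.dept | sales.qty | sales.price
6 | 3 | eve | ops | 6 | 2
1 | 20 | bob | hr | 1 | 6
8 | 3 | dave | ops | 8 | 8
8 | 3 | dave | ops | 8 | 60
2 | 8 | alice | eng | 2 | 3
8 | 3 | eve | mkt | 8 | 8
8 | 3 | eve | mkt | 8 | 60
3 | 8 | dave | hr | 3 | 5
After WHERE (1 rows):
users.qty | users.rank | users.owner | users.dept | sales.qty | sales.price
6 | 3 | eve | ops | 6 | 2
After SELECT (1 rows):
users.qty | sales.qty
6 | 6

== RESULT ==
users.qty | sales.qty
6 | 6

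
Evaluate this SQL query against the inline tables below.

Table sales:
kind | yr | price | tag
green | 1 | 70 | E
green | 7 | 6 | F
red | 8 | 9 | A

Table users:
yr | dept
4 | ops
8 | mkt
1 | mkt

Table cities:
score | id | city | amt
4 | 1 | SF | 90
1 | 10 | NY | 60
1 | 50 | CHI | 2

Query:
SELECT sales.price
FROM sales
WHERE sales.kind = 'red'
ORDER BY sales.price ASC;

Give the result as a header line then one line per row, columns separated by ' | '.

== RESULT ==
sales.price
9

Derivation:
After WHERE (1 rows):
sales.kind | sales.yr | sales.price | sales.tag
red | 8 | 9 | A
After SELECT (1 rows):
sales.price
9
After ORDER BY (1 rows):
sales.price
9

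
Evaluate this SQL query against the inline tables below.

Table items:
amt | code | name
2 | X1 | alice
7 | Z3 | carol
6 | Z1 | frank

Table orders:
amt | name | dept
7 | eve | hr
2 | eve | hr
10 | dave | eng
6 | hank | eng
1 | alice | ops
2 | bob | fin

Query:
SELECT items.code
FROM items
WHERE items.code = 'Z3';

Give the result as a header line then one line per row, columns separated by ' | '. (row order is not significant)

After WHERE (1 rows):
items.amt | items.code | items.name
7 | Z3 | carol
After SELECT (1 rows):
items.code
Z3

== RESULT ==
items.code
Z3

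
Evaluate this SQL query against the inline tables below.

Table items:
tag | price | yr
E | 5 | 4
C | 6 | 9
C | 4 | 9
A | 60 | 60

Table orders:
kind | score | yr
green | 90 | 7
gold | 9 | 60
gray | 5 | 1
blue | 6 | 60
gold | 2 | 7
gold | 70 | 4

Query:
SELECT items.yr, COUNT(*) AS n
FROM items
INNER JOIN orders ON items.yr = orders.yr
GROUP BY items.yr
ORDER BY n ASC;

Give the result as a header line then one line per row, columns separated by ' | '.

After JOIN orders (3 rows):
items.tag | items.price | items.yr | orders.kind | orders.score | orders.yr
E | 5 | 4 | gold | 70 | 4
A | 60 | 60 | gold | 9 | 60
A | 60 | 60 | blue | 6 | 60
After GROUP BY (2 rows):
items.yr | n
4 | 1
60 | 2
After ORDER BY (2 rows):
items.yr | n
4 | 1
60 | 2

== RESULT ==
items.yr | n
4 | 1
60 | 2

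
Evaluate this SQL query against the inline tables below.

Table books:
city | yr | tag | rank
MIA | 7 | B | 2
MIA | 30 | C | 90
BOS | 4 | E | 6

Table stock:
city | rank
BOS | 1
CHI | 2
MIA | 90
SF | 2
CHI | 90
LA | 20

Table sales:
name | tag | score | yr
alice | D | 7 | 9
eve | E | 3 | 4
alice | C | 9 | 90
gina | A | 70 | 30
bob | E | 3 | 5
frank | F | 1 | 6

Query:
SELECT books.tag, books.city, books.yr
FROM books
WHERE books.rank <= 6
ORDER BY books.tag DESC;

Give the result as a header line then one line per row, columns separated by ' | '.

== RESULT ==
books.tag | books.city | books.yr
E | BOS | 4
B | MIA | 7

Derivation:
After WHERE (2 rows):
books.city | books.yr | books.tag | books.rank
MIA | 7 | B | 2
BOS | 4 | E | 6
After SELECT (2 rows):
books.tag | books.city | books.yr
B | MIA | 7
E | BOS | 4
After ORDER BY (2 rows):
books.tag | books.city | books.yr
E | BOS | 4
B | MIA | 7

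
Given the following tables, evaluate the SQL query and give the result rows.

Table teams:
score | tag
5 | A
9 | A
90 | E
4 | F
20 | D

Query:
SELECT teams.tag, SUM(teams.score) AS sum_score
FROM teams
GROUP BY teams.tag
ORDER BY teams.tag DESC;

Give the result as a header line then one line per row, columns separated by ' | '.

== RESULT ==
teams.tag | sum_score
F | 4
E | 90
D | 20
A | 14

Derivation:
After GROUP BY (4 rows):
teams.tag | sum_score
A | 14
E | 90
F | 4
D | 20
After ORDER BY (4 rows):
teams.tag | sum_score
F | 4
E | 90
D | 20
A | 14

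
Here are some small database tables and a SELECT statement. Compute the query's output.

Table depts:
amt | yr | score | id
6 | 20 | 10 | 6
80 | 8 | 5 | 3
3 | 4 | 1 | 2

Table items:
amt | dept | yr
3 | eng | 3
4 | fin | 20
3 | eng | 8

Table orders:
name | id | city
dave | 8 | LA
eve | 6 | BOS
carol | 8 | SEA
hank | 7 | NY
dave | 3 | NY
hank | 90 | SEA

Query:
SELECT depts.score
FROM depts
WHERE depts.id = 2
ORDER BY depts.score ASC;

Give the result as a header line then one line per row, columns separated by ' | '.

== RESULT ==
depts.score
1

Derivation:
After WHERE (1 rows):
depts.amt | depts.yr | depts.score | depts.id
3 | 4 | 1 | 2
After SELECT (1 rows):
depts.score
1
After ORDER BY (1 rows):
depts.score
1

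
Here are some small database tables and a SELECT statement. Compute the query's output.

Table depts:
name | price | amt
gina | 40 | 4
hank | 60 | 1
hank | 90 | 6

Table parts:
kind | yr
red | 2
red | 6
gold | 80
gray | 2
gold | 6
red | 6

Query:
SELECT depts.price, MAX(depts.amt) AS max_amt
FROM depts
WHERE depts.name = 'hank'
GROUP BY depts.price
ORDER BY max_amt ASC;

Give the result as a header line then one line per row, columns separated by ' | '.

After WHERE (2 rows):
depts.name | depts.price | depts.amt
hank | 60 | 1
hank | 90 | 6
After GROUP BY (2 rows):
depts.price | max_amt
60 | 1
90 | 6
After ORDER BY (2 rows):
depts.price | max_amt
60 | 1
90 | 6

== RESULT ==
depts.price | max_amt
60 | 1
90 | 6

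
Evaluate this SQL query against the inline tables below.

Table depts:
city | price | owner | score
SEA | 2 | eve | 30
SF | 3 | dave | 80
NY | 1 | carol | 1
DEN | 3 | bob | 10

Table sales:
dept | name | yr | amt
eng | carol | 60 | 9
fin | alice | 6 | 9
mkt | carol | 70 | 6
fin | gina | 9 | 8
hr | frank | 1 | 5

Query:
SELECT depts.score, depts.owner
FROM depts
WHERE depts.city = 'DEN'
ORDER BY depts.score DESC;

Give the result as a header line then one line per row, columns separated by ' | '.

After WHERE (1 rows):
depts.city | depts.price | depts.owner | depts.score
DEN | 3 | bob | 10
After SELECT (1 rows):
depts.score | depts.owner
10 | bob
After ORDER BY (1 rows):
depts.score | depts.owner
10 | bob

== RESULT ==
depts.score | depts.owner
10 | bob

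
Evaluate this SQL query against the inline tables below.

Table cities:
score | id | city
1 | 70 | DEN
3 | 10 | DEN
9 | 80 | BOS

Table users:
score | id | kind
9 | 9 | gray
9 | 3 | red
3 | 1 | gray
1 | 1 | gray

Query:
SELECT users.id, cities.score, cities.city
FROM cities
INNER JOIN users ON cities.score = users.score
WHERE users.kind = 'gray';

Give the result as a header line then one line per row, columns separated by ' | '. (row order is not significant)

== RESULT ==
users.id | cities.score | cities.city
1 | 1 | DEN
1 | 3 | DEN
9 | 9 | BOS

Derivation:
After JOIN users (4 rows):
cities.score | cities.id | cities.city | users.score | users.id | users.kind
1 | 70 | DEN | 1 | 1 | gray
3 | 10 | DEN | 3 | 1 | gray
9 | 80 | BOS | 9 | 9 | gray
9 | 80 | BOS | 9 | 3 | red
After WHERE (3 rows):
cities.score | cities.id | cities.city | users.score | users.id | users.kind
1 | 70 | DEN | 1 | 1 | gray
3 | 10 | DEN | 3 | 1 | gray
9 | 80 | BOS | 9 | 9 | gray
After SELECT (3 rows):
users.id | cities.score | cities.city
1 | 1 | DEN
1 | 3 | DEN
9 | 9 | BOS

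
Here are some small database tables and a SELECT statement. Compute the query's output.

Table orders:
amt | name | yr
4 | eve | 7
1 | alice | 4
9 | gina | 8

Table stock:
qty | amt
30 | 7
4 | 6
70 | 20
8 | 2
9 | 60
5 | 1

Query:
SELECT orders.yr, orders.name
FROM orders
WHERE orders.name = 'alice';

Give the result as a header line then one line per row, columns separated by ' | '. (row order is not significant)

After WHERE (1 rows):
orders.amt | orders.name | orders.yr
1 | alice | 4
After SELECT (1 rows):
orders.yr | orders.name
4 | alice

== RESULT ==
orders.yr | orders.name
4 | alice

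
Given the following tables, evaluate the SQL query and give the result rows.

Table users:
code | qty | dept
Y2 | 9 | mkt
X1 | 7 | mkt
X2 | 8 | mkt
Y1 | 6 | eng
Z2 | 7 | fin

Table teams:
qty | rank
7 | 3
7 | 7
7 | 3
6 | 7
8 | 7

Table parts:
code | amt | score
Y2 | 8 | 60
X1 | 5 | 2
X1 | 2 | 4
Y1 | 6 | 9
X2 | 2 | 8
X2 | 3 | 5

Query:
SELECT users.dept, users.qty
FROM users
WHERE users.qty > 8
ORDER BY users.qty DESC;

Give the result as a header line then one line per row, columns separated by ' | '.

== RESULT ==
users.dept | users.qty
mkt | 9

Derivation:
After WHERE (1 rows):
users.code | users.qty | users.dept
Y2 | 9 | mkt
After SELECT (1 rows):
users.dept | users.qty
mkt | 9
After ORDER BY (1 rows):
users.dept | users.qty
mkt | 9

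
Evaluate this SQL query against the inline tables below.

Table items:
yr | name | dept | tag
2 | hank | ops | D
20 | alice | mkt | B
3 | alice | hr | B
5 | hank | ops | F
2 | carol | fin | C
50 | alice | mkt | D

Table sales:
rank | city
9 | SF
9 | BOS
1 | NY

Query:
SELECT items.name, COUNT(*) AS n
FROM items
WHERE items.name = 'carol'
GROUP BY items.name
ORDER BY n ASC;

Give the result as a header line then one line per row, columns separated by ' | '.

== RESULT ==
items.name | n
carol | 1

Derivation:
After WHERE (1 rows):
items.yr | items.name | items.dept | items.tag
2 | carol | fin | C
After GROUP BY (1 rows):
items.name | n
carol | 1
After ORDER BY (1 rows):
items.name | n
carol | 1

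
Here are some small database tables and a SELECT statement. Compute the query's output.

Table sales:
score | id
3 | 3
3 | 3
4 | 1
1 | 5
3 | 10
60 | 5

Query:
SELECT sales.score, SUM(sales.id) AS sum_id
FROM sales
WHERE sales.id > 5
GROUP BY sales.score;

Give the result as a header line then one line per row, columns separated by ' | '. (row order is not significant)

After WHERE (1 rows):
sales.score | sales.id
3 | 10
After GROUP BY (1 rows):
sales.score | sum_id
3 | 10

== RESULT ==
sales.score | sum_id
3 | 10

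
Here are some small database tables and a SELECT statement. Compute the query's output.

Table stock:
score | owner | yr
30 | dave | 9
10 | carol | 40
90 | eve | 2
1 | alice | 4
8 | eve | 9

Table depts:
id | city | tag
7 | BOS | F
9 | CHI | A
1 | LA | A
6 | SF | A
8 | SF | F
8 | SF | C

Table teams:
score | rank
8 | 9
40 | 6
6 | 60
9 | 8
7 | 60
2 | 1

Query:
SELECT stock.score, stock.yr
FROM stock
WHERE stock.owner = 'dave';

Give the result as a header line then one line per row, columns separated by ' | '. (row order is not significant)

After WHERE (1 rows):
stock.score | stock.owner | stock.yr
30 | dave | 9
After SELECT (1 rows):
stock.score | stock.yr
30 | 9

== RESULT ==
stock.score | stock.yr
30 | 9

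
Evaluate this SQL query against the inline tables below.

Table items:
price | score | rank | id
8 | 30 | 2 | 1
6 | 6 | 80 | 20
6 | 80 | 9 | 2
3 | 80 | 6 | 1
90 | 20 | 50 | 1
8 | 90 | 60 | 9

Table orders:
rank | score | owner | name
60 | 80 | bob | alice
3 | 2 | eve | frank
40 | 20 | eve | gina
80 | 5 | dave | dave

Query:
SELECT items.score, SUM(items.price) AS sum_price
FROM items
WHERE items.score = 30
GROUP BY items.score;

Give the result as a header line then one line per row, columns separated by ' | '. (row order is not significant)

After WHERE (1 rows):
items.price | items.score | items.rank | items.id
8 | 30 | 2 | 1
After GROUP BY (1 rows):
items.score | sum_price
30 | 8

== RESULT ==
items.score | sum_price
30 | 8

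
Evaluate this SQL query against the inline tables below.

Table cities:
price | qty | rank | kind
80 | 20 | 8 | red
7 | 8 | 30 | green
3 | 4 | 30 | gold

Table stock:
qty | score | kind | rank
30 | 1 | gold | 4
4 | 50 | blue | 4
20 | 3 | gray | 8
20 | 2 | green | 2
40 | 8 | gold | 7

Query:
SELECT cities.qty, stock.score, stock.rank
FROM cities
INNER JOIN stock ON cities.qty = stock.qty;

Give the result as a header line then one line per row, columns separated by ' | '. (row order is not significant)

After JOIN stock (3 rows):
cities.price | cities.qty | cities.rank | cities.kind | stock.qty | stock.score | stock.kind | stock.rank
80 | 20 | 8 | red | 20 | 3 | gray | 8
80 | 20 | 8 | red | 20 | 2 | green | 2
3 | 4 | 30 | gold | 4 | 50 | blue | 4
After SELECT (3 rows):
cities.qty | stock.score | stock.rank
20 | 3 | 8
20 | 2 | 2
4 | 50 | 4

== RESULT ==
cities.qty | stock.score | stock.rank
20 | 3 | 8
20 | 2 | 2
4 | 50 | 4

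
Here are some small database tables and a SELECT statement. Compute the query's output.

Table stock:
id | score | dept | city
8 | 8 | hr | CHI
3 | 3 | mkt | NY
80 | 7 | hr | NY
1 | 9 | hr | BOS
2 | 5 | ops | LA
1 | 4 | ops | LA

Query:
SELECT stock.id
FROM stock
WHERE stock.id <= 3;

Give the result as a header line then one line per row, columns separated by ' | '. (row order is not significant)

After WHERE (4 rows):
stock.id | stock.score | stock.dept | stock.city
3 | 3 | mkt | NY
1 | 9 | hr | BOS
2 | 5 | ops | LA
1 | 4 | ops | LA
After SELECT (4 rows):
stock.id
3
1
2
1

== RESULT ==
stock.id
3
1
2
1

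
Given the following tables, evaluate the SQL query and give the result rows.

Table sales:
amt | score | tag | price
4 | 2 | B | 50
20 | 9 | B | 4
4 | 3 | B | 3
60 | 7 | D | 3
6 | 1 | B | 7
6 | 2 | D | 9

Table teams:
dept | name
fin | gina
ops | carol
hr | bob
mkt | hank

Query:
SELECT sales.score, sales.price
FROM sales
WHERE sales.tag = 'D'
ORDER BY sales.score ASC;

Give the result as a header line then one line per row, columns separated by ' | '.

After WHERE (2 rows):
sales.amt | sales.score | sales.tag | sales.price
60 | 7 | D | 3
6 | 2 | D | 9
After SELECT (2 rows):
sales.score | sales.price
7 | 3
2 | 9
After ORDER BY (2 rows):
sales.score | sales.price
2 | 9
7 | 3

== RESULT ==
sales.score | sales.price
2 | 9
7 | 3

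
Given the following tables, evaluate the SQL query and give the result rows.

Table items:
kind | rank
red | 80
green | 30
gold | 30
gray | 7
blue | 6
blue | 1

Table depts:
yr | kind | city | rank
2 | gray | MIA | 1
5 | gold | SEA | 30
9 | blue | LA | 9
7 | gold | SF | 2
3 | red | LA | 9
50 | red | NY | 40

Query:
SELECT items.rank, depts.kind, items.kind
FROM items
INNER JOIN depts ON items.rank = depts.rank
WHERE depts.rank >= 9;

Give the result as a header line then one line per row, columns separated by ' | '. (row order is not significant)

== RESULT ==
items.rank | depts.kind | items.kind
30 | gold | green
30 | gold | gold

Derivation:
After JOIN depts (3 rows):
items.kind | items.rank | depts.yr | depts.kind | depts.city | depts.rank
green | 30 | 5 | gold | SEA | 30
gold | 30 | 5 | gold | SEA | 30
blue | 1 | 2 | gray | MIA | 1
After WHERE (2 rows):
items.kind | items.rank | depts.yr | depts.kind | depts.city | depts.rank
green | 30 | 5 | gold | SEA | 30
gold | 30 | 5 | gold | SEA | 30
After SELECT (2 rows):
items.rank | depts.kind | items.kind
30 | gold | green
30 | gold | gold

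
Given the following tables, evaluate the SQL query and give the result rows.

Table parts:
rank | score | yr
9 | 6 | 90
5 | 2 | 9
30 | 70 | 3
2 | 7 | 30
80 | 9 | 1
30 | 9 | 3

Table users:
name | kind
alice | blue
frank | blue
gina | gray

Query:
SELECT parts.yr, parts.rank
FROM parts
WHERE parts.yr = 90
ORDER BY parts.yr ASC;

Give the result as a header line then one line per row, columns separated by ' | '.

After WHERE (1 rows):
parts.rank | parts.score | parts.yr
9 | 6 | 90
After SELECT (1 rows):
parts.yr | parts.rank
90 | 9
After ORDER BY (1 rows):
parts.yr | parts.rank
90 | 9

== RESULT ==
parts.yr | parts.rank
90 | 9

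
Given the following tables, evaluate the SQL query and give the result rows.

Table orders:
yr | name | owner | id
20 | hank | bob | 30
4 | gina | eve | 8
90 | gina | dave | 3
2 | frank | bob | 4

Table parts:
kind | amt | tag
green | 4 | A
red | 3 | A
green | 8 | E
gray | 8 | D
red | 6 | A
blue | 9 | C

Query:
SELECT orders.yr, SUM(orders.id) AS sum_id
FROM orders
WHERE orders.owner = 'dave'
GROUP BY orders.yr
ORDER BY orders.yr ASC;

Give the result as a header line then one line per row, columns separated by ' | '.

== RESULT ==
orders.yr | sum_id
90 | 3

Derivation:
After WHERE (1 rows):
orders.yr | orders.name | orders.owner | orders.id
90 | gina | dave | 3
After GROUP BY (1 rows):
orders.yr | sum_id
90 | 3
After ORDER BY (1 rows):
orders.yr | sum_id
90 | 3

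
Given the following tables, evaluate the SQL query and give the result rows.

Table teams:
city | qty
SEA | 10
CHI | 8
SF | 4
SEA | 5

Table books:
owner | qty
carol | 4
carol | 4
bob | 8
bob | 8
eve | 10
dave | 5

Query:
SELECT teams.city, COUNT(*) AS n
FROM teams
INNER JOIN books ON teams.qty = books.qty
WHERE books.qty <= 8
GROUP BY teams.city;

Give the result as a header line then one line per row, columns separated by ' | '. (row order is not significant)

After JOIN books (6 rows):
teams.city | teams.qty | books.owner | books.qty
SEA | 10 | eve | 10
CHI | 8 | bob | 8
CHI | 8 | bob | 8
SF | 4 | carol | 4
SF | 4 | carol | 4
SEA | 5 | dave | 5
After WHERE (5 rows):
teams.city | teams.qty | books.owner | books.qty
CHI | 8 | bob | 8
CHI | 8 | bob | 8
SF | 4 | carol | 4
SF | 4 | carol | 4
SEA | 5 | dave | 5
After GROUP BY (3 rows):
teams.city | n
CHI | 2
SF | 2
SEA | 1

== RESULT ==
teams.city | n
CHI | 2
SF | 2
SEA | 1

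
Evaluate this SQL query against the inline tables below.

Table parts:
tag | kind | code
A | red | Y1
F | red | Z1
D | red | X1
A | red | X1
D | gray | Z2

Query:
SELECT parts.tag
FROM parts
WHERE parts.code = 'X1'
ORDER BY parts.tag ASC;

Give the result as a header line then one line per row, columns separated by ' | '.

== RESULT ==
parts.tag
A
D

Derivation:
After WHERE (2 rows):
parts.tag | parts.kind | parts.code
D | red | X1
A | red | X1
After SELECT (2 rows):
parts.tag
D
A
After ORDER BY (2 rows):
parts.tag
A
D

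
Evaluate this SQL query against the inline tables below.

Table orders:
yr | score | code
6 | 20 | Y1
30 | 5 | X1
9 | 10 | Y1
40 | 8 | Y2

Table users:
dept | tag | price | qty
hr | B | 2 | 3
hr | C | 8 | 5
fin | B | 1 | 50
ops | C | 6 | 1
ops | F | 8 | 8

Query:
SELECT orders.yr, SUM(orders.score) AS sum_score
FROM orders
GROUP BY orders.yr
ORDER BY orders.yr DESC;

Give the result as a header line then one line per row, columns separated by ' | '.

== RESULT ==
orders.yr | sum_score
40 | 8
30 | 5
9 | 10
6 | 20

Derivation:
After GROUP BY (4 rows):
orders.yr | sum_score
6 | 20
30 | 5
9 | 10
40 | 8
After ORDER BY (4 rows):
orders.yr | sum_score
40 | 8
30 | 5
9 | 10
6 | 20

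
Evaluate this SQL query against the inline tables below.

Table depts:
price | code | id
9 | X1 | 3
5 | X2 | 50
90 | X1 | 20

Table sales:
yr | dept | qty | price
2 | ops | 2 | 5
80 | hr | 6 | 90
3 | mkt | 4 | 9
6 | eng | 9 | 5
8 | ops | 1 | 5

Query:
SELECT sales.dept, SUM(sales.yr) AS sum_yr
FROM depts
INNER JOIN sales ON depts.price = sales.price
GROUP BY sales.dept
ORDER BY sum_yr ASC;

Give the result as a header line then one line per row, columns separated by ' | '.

After JOIN sales (5 rows):
depts.price | depts.code | depts.id | sales.yr | sales.dept | sales.qty | sales.price
9 | X1 | 3 | 3 | mkt | 4 | 9
5 | X2 | 50 | 2 | ops | 2 | 5
5 | X2 | 50 | 6 | eng | 9 | 5
5 | X2 | 50 | 8 | ops | 1 | 5
90 | X1 | 20 | 80 | hr | 6 | 90
After GROUP BY (4 rows):
sales.dept | sum_yr
mkt | 3
ops | 10
eng | 6
hr | 80
After ORDER BY (4 rows):
sales.dept | sum_yr
mkt | 3
eng | 6
ops | 10
hr | 80

== RESULT ==
sales.dept | sum_yr
mkt | 3
eng | 6
ops | 10
hr | 80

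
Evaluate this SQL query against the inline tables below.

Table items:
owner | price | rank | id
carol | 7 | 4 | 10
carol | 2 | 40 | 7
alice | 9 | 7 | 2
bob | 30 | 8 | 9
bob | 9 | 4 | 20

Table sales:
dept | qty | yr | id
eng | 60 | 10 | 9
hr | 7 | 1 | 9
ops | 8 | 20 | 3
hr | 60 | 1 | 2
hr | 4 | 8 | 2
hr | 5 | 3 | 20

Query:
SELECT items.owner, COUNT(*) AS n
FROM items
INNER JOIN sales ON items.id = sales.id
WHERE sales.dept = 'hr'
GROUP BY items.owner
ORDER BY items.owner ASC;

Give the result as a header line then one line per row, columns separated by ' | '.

== RESULT ==
items.owner | n
alice | 2
bob | 2

Derivation:
After JOIN sales (5 rows):
items.owner | items.price | items.rank | items.id | sales.dept | sales.qty | sales.yr | sales.id
alice | 9 | 7 | 2 | hr | 60 | 1 | 2
alice | 9 | 7 | 2 | hr | 4 | 8 | 2
bob | 30 | 8 | 9 | eng | 60 | 10 | 9
bob | 30 | 8 | 9 | hr | 7 | 1 | 9
bob | 9 | 4 | 20 | hr | 5 | 3 | 20
After WHERE (4 rows):
items.owner | items.price | items.rank | items.id | sales.dept | sales.qty | sales.yr | sales.id
alice | 9 | 7 | 2 | hr | 60 | 1 | 2
alice | 9 | 7 | 2 | hr | 4 | 8 | 2
bob | 30 | 8 | 9 | hr | 7 | 1 | 9
bob | 9 | 4 | 20 | hr | 5 | 3 | 20
After GROUP BY (2 rows):
items.owner | n
alice | 2
bob | 2
After ORDER BY (2 rows):
items.owner | n
alice | 2
bob | 2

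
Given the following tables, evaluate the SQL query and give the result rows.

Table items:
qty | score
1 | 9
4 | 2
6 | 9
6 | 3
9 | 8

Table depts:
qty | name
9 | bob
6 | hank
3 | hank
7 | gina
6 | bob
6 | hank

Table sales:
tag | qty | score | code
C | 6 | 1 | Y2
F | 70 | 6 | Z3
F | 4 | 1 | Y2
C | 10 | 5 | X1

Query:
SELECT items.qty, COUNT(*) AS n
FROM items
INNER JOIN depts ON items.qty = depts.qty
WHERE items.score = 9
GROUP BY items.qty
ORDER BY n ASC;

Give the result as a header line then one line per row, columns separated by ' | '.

== RESULT ==
items.qty | n
6 | 3

Derivation:
After JOIN depts (7 rows):
items.qty | items.score | depts.qty | depts.name
6 | 9 | 6 | hank
6 | 9 | 6 | bob
6 | 9 | 6 | hank
6 | 3 | 6 | hank
6 | 3 | 6 | bob
6 | 3 | 6 | hank
9 | 8 | 9 | bob
After WHERE (3 rows):
items.qty | items.score | depts.qty | depts.name
6 | 9 | 6 | hank
6 | 9 | 6 | bob
6 | 9 | 6 | hank
After GROUP BY (1 rows):
items.qty | n
6 | 3
After ORDER BY (1 rows):
items.qty | n
6 | 3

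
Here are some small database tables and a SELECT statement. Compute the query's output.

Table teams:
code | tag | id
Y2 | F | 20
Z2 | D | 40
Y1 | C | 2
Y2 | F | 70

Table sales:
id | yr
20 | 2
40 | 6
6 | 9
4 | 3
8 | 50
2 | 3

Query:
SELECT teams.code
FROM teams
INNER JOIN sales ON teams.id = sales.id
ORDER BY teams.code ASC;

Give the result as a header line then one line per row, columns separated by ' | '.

After JOIN sales (3 rows):
teams.code | teams.tag | teams.id | sales.id | sales.yr
Y2 | F | 20 | 20 | 2
Z2 | D | 40 | 40 | 6
Y1 | C | 2 | 2 | 3
After SELECT (3 rows):
teams.code
Y2
Z2
Y1
After ORDER BY (3 rows):
teams.code
Y1
Y2
Z2

== RESULT ==
teams.code
Y1
Y2
Z2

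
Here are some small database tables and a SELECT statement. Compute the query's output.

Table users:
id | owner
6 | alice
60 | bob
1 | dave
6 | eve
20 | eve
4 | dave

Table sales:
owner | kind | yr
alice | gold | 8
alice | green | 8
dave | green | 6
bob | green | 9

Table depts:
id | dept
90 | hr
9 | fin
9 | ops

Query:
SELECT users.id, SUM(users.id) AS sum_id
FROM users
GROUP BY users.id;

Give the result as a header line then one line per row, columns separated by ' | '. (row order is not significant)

== RESULT ==
users.id | sum_id
6 | 12
60 | 60
1 | 1
20 | 20
4 | 4

Derivation:
After GROUP BY (5 rows):
users.id | sum_id
6 | 12
60 | 60
1 | 1
20 | 20
4 | 4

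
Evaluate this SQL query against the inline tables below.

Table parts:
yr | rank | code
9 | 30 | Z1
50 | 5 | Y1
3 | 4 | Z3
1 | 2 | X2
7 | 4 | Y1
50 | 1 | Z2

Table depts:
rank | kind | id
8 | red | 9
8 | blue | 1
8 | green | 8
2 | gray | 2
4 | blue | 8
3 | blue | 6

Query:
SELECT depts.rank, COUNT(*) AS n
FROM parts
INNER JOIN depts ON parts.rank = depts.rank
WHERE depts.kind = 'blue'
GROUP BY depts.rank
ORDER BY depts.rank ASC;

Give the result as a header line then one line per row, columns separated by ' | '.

== RESULT ==
depts.rank | n
4 | 2

Derivation:
After JOIN depts (3 rows):
parts.yr | parts.rank | parts.code | depts.rank | depts.kind | depts.id
3 | 4 | Z3 | 4 | blue | 8
1 | 2 | X2 | 2 | gray | 2
7 | 4 | Y1 | 4 | blue | 8
After WHERE (2 rows):
parts.yr | parts.rank | parts.code | depts.rank | depts.kind | depts.id
3 | 4 | Z3 | 4 | blue | 8
7 | 4 | Y1 | 4 | blue | 8
After GROUP BY (1 rows):
depts.rank | n
4 | 2
After ORDER BY (1 rows):
depts.rank | n
4 | 2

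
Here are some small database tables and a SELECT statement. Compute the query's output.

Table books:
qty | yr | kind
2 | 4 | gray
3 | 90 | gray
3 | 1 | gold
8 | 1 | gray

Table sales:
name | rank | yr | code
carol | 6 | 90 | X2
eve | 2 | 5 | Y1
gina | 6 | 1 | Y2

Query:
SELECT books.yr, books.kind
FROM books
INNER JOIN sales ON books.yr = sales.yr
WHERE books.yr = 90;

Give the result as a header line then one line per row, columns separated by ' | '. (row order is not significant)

== RESULT ==
books.yr | books.kind
90 | gray

Derivation:
After JOIN sales (3 rows):
books.qty | books.yr | books.kind | sales.name | sales.rank | sales.yr | sales.code
3 | 90 | gray | carol | 6 | 90 | X2
3 | 1 | gold | gina | 6 | 1 | Y2
8 | 1 | gray | gina | 6 | 1 | Y2
After WHERE (1 rows):
books.qty | books.yr | books.kind | sales.name | sales.rank | sales.yr | sales.code
3 | 90 | gray | carol | 6 | 90 | X2
After SELECT (1 rows):
books.yr | books.kind
90 | gray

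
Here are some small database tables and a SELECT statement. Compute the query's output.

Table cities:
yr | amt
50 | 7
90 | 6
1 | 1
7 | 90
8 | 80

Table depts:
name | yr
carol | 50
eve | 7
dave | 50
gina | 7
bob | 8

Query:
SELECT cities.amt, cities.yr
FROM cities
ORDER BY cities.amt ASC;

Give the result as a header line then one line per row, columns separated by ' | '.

== RESULT ==
cities.amt | cities.yr
1 | 1
6 | 90
7 | 50
80 | 8
90 | 7

Derivation:
After SELECT (5 rows):
cities.amt | cities.yr
7 | 50
6 | 90
1 | 1
90 | 7
80 | 8
After ORDER BY (5 rows):
cities.amt | cities.yr
1 | 1
6 | 90
7 | 50
80 | 8
90 | 7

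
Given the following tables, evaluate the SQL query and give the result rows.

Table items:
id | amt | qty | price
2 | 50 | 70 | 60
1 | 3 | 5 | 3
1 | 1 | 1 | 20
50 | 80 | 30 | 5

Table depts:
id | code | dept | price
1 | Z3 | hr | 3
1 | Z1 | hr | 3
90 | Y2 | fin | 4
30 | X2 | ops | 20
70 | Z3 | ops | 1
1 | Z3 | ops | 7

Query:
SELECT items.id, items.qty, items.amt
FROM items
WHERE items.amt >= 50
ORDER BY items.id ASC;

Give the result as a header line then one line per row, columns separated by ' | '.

After WHERE (2 rows):
items.id | items.amt | items.qty | items.price
2 | 50 | 70 | 60
50 | 80 | 30 | 5
After SELECT (2 rows):
items.id | items.qty | items.amt
2 | 70 | 50
50 | 30 | 80
After ORDER BY (2 rows):
items.id | items.qty | items.amt
2 | 70 | 50
50 | 30 | 80

== RESULT ==
items.id | items.qty | items.amt
2 | 70 | 50
50 | 30 | 80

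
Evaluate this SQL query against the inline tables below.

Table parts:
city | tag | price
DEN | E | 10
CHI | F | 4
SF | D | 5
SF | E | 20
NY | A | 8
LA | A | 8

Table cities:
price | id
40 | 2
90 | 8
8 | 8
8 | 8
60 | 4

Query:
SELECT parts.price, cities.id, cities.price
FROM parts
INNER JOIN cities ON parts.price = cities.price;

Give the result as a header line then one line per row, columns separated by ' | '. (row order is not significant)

After JOIN cities (4 rows):
parts.city | parts.tag | parts.price | cities.price | cities.id
NY | A | 8 | 8 | 8
NY | A | 8 | 8 | 8
LA | A | 8 | 8 | 8
LA | A | 8 | 8 | 8
After SELECT (4 rows):
parts.price | cities.id | cities.price
8 | 8 | 8
8 | 8 | 8
8 | 8 | 8
8 | 8 | 8

== RESULT ==
parts.price | cities.id | cities.price
8 | 8 | 8
8 | 8 | 8
8 | 8 | 8
8 | 8 | 8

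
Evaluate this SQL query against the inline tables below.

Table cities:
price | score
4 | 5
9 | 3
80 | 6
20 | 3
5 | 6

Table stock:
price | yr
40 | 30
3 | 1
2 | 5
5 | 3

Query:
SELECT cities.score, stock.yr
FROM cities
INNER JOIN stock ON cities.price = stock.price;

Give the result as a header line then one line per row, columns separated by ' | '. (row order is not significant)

== RESULT ==
cities.score | stock.yr
6 | 3

Derivation:
After JOIN stock (1 rows):
cities.price | cities.score | stock.price | stock.yr
5 | 6 | 5 | 3
After SELECT (1 rows):
cities.score | stock.yr
6 | 3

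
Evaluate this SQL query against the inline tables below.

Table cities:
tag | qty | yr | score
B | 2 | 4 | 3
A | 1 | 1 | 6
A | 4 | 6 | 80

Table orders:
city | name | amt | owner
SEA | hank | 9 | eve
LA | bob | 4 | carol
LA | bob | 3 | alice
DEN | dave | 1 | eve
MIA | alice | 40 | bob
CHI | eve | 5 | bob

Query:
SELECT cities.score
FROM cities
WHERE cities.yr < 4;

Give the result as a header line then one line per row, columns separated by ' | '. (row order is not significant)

After WHERE (1 rows):
cities.tag | cities.qty | cities.yr | cities.score
A | 1 | 1 | 6
After SELECT (1 rows):
cities.score
6

== RESULT ==
cities.score
6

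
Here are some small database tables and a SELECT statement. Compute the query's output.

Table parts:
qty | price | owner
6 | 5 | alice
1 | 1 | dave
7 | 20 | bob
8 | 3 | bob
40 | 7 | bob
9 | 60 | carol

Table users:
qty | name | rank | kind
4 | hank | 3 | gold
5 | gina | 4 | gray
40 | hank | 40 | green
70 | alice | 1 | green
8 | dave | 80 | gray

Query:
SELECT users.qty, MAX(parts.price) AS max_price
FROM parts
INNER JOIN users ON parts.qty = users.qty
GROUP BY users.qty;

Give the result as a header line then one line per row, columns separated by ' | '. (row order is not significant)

After JOIN users (2 rows):
parts.qty | parts.price | parts.owner | users.qty | users.name | users.rank | users.kind
8 | 3 | bob | 8 | dave | 80 | gray
40 | 7 | bob | 40 | hank | 40 | green
After GROUP BY (2 rows):
users.qty | max_price
8 | 3
40 | 7

== RESULT ==
users.qty | max_price
8 | 3
40 | 7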